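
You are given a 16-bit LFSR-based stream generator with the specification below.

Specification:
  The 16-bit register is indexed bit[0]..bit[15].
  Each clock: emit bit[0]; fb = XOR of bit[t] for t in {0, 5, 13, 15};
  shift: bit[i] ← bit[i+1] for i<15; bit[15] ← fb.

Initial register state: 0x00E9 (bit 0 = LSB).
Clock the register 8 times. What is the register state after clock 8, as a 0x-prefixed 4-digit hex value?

0x6A00

reg_0 = 0x00E9
clock 1: out=1, reg = 0x0074
clock 2: out=0, reg = 0x803A
clock 3: out=0, reg = 0x401D
clock 4: out=1, reg = 0xA00E
clock 5: out=0, reg = 0x5007
clock 6: out=1, reg = 0xA803
clock 7: out=1, reg = 0xD401
clock 8: out=1, reg = 0x6A00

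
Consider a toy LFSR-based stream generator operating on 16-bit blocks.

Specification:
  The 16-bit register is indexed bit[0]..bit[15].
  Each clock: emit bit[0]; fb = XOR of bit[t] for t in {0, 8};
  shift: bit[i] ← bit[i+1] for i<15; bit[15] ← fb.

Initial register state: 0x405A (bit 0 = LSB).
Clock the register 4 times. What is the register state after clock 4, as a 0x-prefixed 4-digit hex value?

reg_0 = 0x405A
clock 1: out=0, reg = 0x202D
clock 2: out=1, reg = 0x9016
clock 3: out=0, reg = 0x480B
clock 4: out=1, reg = 0xA405

0xA405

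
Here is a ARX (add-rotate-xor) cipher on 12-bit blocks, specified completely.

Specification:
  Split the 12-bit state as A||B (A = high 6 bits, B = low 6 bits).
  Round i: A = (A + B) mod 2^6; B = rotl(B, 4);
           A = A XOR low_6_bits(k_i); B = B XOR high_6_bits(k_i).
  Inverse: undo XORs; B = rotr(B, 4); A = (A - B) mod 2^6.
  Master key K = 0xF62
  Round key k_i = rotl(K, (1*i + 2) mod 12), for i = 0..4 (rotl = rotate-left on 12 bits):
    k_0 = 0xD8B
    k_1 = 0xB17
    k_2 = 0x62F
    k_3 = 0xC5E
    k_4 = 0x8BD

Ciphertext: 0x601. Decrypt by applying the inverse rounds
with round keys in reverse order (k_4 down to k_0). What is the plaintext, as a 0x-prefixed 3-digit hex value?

0x5F7

s_0 = ciphertext = 0x601
s_1 = InvRound(s_0, k_4) = 0x5CE
s_2 = InvRound(s_1, k_3) = 0x2BF
s_3 = InvRound(s_2, k_2) = 0x1DE
s_4 = InvRound(s_3, k_1) = 0x14B
s_5 = InvRound(s_4, k_0) = 0x5F7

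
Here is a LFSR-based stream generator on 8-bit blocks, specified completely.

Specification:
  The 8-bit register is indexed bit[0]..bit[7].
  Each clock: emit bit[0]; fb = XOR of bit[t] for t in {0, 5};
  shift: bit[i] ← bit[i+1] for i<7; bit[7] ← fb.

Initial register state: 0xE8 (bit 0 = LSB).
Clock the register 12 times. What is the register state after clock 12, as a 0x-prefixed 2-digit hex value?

0xD5

reg_0 = 0xE8
clock 1: out=0, reg = 0xF4
clock 2: out=0, reg = 0xFA
clock 3: out=0, reg = 0xFD
clock 4: out=1, reg = 0x7E
clock 5: out=0, reg = 0xBF
clock 6: out=1, reg = 0x5F
clock 7: out=1, reg = 0xAF
clock 8: out=1, reg = 0x57
clock 9: out=1, reg = 0xAB
clock 10: out=1, reg = 0x55
clock 11: out=1, reg = 0xAA
clock 12: out=0, reg = 0xD5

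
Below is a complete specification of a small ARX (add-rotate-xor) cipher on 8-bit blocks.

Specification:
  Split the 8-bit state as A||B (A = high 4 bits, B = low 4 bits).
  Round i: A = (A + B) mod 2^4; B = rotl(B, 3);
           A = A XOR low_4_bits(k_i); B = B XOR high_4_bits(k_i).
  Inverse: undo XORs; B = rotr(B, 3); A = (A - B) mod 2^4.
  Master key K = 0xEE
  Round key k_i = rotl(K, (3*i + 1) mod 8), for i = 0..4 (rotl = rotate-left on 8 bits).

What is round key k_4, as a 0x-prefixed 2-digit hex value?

0xDD

K = 0xEE
k_0 = rotl(K, (3*0+1) mod 8) = rotl(K, 1) = 0xDD
k_1 = rotl(K, (3*1+1) mod 8) = rotl(K, 4) = 0xEE
k_2 = rotl(K, (3*2+1) mod 8) = rotl(K, 7) = 0x77
k_3 = rotl(K, (3*3+1) mod 8) = rotl(K, 2) = 0xBB
k_4 = rotl(K, (3*4+1) mod 8) = rotl(K, 5) = 0xDD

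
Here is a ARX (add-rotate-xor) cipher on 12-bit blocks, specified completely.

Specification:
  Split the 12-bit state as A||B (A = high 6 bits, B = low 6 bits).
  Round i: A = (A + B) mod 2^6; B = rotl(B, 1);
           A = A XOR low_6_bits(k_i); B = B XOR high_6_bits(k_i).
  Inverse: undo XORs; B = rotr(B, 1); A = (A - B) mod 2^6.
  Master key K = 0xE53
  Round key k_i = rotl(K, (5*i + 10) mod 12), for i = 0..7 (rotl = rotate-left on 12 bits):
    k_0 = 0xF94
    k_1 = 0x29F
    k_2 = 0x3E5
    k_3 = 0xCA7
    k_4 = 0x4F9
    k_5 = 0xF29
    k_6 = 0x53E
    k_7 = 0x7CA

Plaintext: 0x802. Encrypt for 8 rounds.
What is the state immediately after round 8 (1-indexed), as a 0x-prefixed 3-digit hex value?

s_0 = plaintext = 0x802
s_1 = Round(s_0, k_0) = 0xDBA
s_2 = Round(s_1, k_1) = 0xBFF
s_3 = Round(s_2, k_2) = 0x2F0
s_4 = Round(s_3, k_3) = 0x713
s_5 = Round(s_4, k_4) = 0x5B5
s_6 = Round(s_5, k_5) = 0x897
s_7 = Round(s_6, k_6) = 0x1FA
s_8 = Round(s_7, k_7) = 0x2EA

0x2EA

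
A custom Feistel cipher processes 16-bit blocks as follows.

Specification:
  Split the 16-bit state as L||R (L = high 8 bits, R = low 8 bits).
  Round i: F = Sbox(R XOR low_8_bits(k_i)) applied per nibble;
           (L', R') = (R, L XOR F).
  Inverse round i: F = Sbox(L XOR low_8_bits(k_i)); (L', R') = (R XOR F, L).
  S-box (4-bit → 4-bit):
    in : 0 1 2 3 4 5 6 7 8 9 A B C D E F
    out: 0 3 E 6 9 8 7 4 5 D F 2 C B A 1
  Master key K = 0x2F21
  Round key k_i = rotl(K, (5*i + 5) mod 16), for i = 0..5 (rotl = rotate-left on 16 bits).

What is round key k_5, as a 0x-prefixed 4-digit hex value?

0x4BC8

K = 0x2F21
k_0 = rotl(K, (5*0+5) mod 16) = rotl(K, 5) = 0xE425
k_1 = rotl(K, (5*1+5) mod 16) = rotl(K, 10) = 0x84BC
k_2 = rotl(K, (5*2+5) mod 16) = rotl(K, 15) = 0x9790
k_3 = rotl(K, (5*3+5) mod 16) = rotl(K, 4) = 0xF212
k_4 = rotl(K, (5*4+5) mod 16) = rotl(K, 9) = 0x425E
k_5 = rotl(K, (5*5+5) mod 16) = rotl(K, 14) = 0x4BC8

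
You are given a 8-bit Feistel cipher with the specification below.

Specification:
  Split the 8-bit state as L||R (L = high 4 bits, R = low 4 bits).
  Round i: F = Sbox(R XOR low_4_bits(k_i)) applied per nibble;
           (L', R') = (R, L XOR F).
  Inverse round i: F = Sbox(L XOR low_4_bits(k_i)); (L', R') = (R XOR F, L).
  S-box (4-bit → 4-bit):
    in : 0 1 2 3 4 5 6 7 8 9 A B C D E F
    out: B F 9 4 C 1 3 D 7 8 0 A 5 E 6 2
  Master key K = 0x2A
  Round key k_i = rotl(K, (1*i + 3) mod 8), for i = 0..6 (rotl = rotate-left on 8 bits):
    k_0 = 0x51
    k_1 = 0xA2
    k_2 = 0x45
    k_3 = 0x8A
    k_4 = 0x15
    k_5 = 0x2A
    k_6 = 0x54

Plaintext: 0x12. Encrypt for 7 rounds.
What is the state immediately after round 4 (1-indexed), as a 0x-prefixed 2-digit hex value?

0x5D

s_0 = plaintext = 0x12
s_1 = Round(s_0, k_0) = 0x25
s_2 = Round(s_1, k_1) = 0x5F
s_3 = Round(s_2, k_2) = 0xF5
s_4 = Round(s_3, k_3) = 0x5D
s_5 = Round(s_4, k_4) = 0xD2
s_6 = Round(s_5, k_5) = 0x2A
s_7 = Round(s_6, k_6) = 0xA4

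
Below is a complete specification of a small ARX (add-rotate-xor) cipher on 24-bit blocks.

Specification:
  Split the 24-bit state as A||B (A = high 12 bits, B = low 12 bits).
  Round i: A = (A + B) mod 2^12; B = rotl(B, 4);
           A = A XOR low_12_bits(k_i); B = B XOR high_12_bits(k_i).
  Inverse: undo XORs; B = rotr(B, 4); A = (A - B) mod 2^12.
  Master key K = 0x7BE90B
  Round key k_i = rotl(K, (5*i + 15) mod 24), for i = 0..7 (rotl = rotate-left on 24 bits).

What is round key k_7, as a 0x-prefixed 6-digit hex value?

K = 0x7BE90B
k_0 = rotl(K, (5*0+15) mod 24) = rotl(K, 15) = 0x85BDF4
k_1 = rotl(K, (5*1+15) mod 24) = rotl(K, 20) = 0xB7BE90
k_2 = rotl(K, (5*2+15) mod 24) = rotl(K, 1) = 0xF7D216
k_3 = rotl(K, (5*3+15) mod 24) = rotl(K, 6) = 0xFA42DE
k_4 = rotl(K, (5*4+15) mod 24) = rotl(K, 11) = 0x485BDF
k_5 = rotl(K, (5*5+15) mod 24) = rotl(K, 16) = 0x0B7BE9
k_6 = rotl(K, (5*6+15) mod 24) = rotl(K, 21) = 0x6F7D21
k_7 = rotl(K, (5*7+15) mod 24) = rotl(K, 2) = 0xEFA42D

0xEFA42D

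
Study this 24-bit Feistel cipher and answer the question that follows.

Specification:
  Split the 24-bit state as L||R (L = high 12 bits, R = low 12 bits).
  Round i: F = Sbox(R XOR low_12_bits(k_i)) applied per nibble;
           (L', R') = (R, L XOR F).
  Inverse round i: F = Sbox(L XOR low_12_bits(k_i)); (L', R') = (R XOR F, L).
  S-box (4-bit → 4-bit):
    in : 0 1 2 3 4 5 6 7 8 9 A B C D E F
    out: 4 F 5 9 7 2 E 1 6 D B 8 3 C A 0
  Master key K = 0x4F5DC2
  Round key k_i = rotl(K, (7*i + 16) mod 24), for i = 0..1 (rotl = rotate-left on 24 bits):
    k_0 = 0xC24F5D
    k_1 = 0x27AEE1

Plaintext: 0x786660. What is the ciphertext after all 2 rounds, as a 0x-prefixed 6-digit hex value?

0xA1A168

s_0 = plaintext = 0x786660
s_1 = Round(s_0, k_0) = 0x660A1A
s_2 = Round(s_1, k_1) = 0xA1A168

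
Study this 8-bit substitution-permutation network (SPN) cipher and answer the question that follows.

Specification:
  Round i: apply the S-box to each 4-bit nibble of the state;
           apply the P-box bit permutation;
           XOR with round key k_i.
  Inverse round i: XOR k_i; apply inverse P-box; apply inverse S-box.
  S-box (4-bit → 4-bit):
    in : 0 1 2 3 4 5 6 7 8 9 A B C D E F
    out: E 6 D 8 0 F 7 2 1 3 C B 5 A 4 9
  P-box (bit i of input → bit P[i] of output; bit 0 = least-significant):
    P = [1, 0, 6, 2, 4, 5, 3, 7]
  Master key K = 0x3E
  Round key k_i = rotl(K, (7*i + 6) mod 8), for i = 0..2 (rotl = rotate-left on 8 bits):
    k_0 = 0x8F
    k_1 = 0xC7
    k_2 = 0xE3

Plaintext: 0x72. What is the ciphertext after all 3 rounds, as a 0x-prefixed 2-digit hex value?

0xB9

s_0 = plaintext = 0x72
s_1 = Round(s_0, k_0) = 0xE9
s_2 = Round(s_1, k_1) = 0xCC
s_3 = Round(s_2, k_2) = 0xB9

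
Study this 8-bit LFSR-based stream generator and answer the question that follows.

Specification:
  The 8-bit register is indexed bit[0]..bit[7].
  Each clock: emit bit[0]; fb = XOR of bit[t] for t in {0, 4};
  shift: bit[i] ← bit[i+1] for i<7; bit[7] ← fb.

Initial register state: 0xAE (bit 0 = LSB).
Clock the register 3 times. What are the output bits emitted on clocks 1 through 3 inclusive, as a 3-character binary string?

reg_0 = 0xAE
clock 1: out=0, reg = 0x57
clock 2: out=1, reg = 0x2B
clock 3: out=1, reg = 0x95

011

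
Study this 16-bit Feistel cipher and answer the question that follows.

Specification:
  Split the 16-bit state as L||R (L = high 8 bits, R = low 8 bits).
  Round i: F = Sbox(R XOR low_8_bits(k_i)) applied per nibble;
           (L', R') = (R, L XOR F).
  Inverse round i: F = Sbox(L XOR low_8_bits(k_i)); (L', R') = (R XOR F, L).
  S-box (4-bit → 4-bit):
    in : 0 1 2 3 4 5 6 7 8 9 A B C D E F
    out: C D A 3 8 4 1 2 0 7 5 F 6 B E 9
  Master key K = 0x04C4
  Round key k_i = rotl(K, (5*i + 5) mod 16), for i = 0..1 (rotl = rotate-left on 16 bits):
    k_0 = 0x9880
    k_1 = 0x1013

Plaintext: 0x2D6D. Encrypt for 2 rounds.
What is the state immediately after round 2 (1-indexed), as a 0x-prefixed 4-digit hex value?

s_0 = plaintext = 0x2D6D
s_1 = Round(s_0, k_0) = 0x6DC6
s_2 = Round(s_1, k_1) = 0xC6D9

0xC6D9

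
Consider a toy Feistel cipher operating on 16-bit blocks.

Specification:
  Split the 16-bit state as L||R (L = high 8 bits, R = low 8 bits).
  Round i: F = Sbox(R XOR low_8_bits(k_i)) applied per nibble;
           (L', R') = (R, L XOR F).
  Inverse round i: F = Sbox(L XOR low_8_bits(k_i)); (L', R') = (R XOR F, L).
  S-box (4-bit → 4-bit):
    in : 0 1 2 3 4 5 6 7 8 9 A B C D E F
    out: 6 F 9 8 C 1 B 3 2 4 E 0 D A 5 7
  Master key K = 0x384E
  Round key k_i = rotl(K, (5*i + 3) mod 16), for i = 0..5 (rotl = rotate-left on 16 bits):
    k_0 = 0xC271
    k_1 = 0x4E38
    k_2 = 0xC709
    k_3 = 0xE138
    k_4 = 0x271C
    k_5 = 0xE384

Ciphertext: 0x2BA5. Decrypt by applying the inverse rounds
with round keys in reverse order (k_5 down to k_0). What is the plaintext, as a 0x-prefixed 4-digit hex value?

0x5D6F

s_0 = ciphertext = 0x2BA5
s_1 = InvRound(s_0, k_5) = 0x422B
s_2 = InvRound(s_1, k_4) = 0x3E42
s_3 = InvRound(s_2, k_3) = 0x293E
s_4 = InvRound(s_3, k_2) = 0xA829
s_5 = InvRound(s_4, k_1) = 0x6FA8
s_6 = InvRound(s_5, k_0) = 0x5D6F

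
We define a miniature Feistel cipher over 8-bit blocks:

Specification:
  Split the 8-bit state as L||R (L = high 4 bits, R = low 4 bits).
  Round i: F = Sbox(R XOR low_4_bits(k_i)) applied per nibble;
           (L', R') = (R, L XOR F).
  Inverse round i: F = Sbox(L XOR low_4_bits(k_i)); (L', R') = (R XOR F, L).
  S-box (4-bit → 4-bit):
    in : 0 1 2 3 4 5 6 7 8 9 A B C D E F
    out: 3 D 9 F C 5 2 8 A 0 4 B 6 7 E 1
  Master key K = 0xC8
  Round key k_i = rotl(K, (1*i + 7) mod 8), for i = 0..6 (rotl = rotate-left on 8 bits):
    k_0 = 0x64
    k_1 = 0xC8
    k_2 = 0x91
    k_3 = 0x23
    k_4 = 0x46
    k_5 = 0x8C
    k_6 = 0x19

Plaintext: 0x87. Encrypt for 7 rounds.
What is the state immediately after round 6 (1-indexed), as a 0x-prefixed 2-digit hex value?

s_0 = plaintext = 0x87
s_1 = Round(s_0, k_0) = 0x77
s_2 = Round(s_1, k_1) = 0x76
s_3 = Round(s_2, k_2) = 0x6F
s_4 = Round(s_3, k_3) = 0xF0
s_5 = Round(s_4, k_4) = 0x0D
s_6 = Round(s_5, k_5) = 0xDD
s_7 = Round(s_6, k_6) = 0xD1

0xDD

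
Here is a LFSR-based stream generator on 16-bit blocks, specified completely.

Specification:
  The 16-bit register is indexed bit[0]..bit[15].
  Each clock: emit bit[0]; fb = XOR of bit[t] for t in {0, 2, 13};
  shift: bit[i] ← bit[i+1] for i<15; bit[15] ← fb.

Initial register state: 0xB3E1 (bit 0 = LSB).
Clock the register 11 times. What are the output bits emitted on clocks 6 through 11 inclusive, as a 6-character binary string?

111110

reg_0 = 0xB3E1
clock 1: out=1, reg = 0x59F0
clock 2: out=0, reg = 0x2CF8
clock 3: out=0, reg = 0x967C
clock 4: out=0, reg = 0xCB3E
clock 5: out=0, reg = 0xE59F
clock 6: out=1, reg = 0xF2CF
clock 7: out=1, reg = 0xF967
clock 8: out=1, reg = 0xFCB3
clock 9: out=1, reg = 0x7E59
clock 10: out=1, reg = 0x3F2C
clock 11: out=0, reg = 0x1F96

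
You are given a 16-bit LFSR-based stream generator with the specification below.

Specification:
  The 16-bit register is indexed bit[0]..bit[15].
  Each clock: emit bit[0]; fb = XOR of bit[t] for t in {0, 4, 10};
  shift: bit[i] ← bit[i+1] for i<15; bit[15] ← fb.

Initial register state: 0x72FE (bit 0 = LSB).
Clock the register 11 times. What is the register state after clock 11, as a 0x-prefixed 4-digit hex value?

0xD1AE

reg_0 = 0x72FE
clock 1: out=0, reg = 0xB97F
clock 2: out=1, reg = 0x5CBF
clock 3: out=1, reg = 0xAE5F
clock 4: out=1, reg = 0xD72F
clock 5: out=1, reg = 0x6B97
clock 6: out=1, reg = 0x35CB
clock 7: out=1, reg = 0x1AE5
clock 8: out=1, reg = 0x8D72
clock 9: out=0, reg = 0x46B9
clock 10: out=1, reg = 0xA35C
clock 11: out=0, reg = 0xD1AE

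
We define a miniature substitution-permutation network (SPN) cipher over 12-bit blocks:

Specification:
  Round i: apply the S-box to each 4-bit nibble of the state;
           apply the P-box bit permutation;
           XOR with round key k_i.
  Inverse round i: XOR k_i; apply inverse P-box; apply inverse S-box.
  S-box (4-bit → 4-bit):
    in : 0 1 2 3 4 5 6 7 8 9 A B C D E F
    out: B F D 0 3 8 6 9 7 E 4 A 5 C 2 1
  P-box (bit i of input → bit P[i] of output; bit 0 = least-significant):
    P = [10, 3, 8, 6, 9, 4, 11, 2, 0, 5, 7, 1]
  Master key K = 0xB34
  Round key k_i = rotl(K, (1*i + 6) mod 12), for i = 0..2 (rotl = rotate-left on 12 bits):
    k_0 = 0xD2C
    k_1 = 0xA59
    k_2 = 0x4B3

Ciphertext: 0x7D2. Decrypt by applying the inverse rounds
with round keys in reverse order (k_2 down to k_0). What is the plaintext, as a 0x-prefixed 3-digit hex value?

s_0 = ciphertext = 0x7D2
s_1 = InvRound(s_0, k_2) = 0x4FD
s_2 = InvRound(s_1, k_1) = 0x62F
s_3 = InvRound(s_2, k_0) = 0x7CA

0x7CA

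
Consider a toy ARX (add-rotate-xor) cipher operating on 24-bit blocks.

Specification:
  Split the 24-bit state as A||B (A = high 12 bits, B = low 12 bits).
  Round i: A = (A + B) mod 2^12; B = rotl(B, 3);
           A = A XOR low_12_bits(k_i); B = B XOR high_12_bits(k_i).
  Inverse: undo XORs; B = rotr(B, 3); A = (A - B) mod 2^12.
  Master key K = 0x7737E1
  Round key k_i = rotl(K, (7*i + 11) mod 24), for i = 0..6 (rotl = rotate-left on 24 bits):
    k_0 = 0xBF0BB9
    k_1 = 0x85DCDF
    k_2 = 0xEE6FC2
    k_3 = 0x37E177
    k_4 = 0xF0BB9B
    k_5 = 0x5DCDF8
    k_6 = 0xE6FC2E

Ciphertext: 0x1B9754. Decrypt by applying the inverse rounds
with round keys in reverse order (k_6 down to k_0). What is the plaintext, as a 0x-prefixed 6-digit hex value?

s_0 = ciphertext = 0x1B9754
s_1 = InvRound(s_0, k_6) = 0x670727
s_2 = InvRound(s_1, k_5) = 0x52965F
s_3 = InvRound(s_2, k_4) = 0x58892A
s_4 = InvRound(s_3, k_3) = 0xBB594A
s_5 = InvRound(s_4, k_2) = 0xB828F5
s_6 = InvRound(s_5, k_1) = 0x748015
s_7 = InvRound(s_6, k_0) = 0x175B7C

0x175B7C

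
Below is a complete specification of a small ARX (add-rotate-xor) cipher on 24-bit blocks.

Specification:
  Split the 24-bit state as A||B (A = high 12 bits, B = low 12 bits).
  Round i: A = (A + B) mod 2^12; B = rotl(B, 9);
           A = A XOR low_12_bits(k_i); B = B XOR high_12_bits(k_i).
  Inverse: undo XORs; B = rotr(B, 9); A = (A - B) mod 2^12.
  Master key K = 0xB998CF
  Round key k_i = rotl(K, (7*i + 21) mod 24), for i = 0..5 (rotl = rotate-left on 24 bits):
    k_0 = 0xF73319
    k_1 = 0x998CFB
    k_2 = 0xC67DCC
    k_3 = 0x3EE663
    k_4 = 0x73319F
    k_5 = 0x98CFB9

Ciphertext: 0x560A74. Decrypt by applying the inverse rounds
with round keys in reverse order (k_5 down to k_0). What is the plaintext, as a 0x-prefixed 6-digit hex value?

s_0 = ciphertext = 0x560A74
s_1 = InvRound(s_0, k_5) = 0xB18FC1
s_2 = InvRound(s_1, k_4) = 0x2F3794
s_3 = InvRound(s_2, k_3) = 0x0BE3D2
s_4 = InvRound(s_3, k_2) = 0xFC3DAF
s_5 = InvRound(s_4, k_1) = 0x17E1BA
s_6 = InvRound(s_5, k_0) = 0xC1864F

0xC1864F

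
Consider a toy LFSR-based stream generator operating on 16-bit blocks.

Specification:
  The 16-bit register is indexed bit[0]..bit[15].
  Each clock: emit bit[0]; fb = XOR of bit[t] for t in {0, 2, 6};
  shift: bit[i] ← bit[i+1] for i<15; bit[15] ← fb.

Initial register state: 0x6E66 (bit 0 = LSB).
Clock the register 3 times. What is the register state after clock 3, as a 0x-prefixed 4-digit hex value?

reg_0 = 0x6E66
clock 1: out=0, reg = 0x3733
clock 2: out=1, reg = 0x9B99
clock 3: out=1, reg = 0xCDCC

0xCDCC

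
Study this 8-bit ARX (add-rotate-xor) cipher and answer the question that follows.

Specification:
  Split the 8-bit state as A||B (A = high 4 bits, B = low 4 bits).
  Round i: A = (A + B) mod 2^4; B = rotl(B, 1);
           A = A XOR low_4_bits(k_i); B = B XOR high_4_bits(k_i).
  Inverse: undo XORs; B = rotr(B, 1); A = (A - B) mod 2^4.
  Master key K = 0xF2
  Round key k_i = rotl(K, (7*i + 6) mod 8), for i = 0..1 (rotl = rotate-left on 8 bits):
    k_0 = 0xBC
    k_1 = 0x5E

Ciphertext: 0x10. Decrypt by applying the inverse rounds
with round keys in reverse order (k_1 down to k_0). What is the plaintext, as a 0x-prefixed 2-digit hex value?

s_0 = ciphertext = 0x10
s_1 = InvRound(s_0, k_1) = 0x5A
s_2 = InvRound(s_1, k_0) = 0x18

0x18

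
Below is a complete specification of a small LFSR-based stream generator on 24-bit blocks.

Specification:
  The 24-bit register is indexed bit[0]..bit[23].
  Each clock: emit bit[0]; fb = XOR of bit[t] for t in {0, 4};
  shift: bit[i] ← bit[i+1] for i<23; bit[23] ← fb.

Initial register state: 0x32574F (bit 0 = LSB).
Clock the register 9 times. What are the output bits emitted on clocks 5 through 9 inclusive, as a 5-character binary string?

00101

reg_0 = 0x32574F
clock 1: out=1, reg = 0x992BA7
clock 2: out=1, reg = 0xCC95D3
clock 3: out=1, reg = 0x664AE9
clock 4: out=1, reg = 0xB32574
clock 5: out=0, reg = 0xD992BA
clock 6: out=0, reg = 0xECC95D
clock 7: out=1, reg = 0x7664AE
clock 8: out=0, reg = 0x3B3257
clock 9: out=1, reg = 0x1D992B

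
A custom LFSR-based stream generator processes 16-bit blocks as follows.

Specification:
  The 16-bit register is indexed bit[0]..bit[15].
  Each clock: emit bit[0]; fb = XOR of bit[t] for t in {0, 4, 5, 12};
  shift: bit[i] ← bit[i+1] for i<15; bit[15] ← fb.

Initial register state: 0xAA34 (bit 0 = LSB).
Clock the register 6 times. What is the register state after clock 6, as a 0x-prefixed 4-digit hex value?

reg_0 = 0xAA34
clock 1: out=0, reg = 0x551A
clock 2: out=0, reg = 0x2A8D
clock 3: out=1, reg = 0x9546
clock 4: out=0, reg = 0xCAA3
clock 5: out=1, reg = 0x6551
clock 6: out=1, reg = 0x32A8

0x32A8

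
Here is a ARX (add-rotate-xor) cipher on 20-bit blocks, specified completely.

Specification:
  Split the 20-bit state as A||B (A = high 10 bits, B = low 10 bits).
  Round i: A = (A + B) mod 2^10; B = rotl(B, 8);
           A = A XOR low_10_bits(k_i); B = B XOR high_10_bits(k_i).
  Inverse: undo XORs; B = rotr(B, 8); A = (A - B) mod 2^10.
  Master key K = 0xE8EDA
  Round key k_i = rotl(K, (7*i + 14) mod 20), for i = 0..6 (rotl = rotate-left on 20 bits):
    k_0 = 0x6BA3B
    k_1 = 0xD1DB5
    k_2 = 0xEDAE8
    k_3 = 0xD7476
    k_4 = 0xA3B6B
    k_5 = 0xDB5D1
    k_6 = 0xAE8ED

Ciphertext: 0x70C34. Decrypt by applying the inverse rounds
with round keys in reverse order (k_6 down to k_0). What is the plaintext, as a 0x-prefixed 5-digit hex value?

0xCB97B

s_0 = ciphertext = 0x70C34
s_1 = InvRound(s_0, k_6) = 0xBD23A
s_2 = InvRound(s_1, k_5) = 0x7215D
s_3 = InvRound(s_2, k_4) = 0xD534F
s_4 = InvRound(s_3, k_3) = 0xB6848
s_5 = InvRound(s_4, k_2) = 0x0DFFB
s_6 = InvRound(s_5, k_1) = 0xA4AF0
s_7 = InvRound(s_6, k_0) = 0xCB97B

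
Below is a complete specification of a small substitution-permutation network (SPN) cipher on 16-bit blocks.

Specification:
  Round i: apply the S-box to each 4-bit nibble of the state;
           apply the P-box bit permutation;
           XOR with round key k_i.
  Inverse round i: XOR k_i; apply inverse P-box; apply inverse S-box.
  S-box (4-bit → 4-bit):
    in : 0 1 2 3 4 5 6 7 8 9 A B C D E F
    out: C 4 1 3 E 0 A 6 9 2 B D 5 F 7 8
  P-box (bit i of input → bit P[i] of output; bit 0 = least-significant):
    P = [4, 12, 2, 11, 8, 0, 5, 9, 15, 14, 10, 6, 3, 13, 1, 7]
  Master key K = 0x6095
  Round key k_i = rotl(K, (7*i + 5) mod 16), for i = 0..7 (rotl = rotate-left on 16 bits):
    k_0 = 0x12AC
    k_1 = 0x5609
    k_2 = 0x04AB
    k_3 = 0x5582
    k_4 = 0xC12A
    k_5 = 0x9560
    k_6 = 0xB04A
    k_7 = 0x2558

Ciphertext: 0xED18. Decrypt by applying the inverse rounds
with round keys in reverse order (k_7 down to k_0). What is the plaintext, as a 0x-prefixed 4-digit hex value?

s_0 = ciphertext = 0xED18
s_1 = InvRound(s_0, k_7) = 0x5A5F
s_2 = InvRound(s_1, k_6) = 0x936B
s_3 = InvRound(s_2, k_5) = 0xC165
s_4 = InvRound(s_3, k_4) = 0xCF91
s_5 = InvRound(s_4, k_3) = 0x126A
s_6 = InvRound(s_5, k_2) = 0xF069
s_7 = InvRound(s_6, k_1) = 0x9B05
s_8 = InvRound(s_7, k_0) = 0x82EF

0x82EF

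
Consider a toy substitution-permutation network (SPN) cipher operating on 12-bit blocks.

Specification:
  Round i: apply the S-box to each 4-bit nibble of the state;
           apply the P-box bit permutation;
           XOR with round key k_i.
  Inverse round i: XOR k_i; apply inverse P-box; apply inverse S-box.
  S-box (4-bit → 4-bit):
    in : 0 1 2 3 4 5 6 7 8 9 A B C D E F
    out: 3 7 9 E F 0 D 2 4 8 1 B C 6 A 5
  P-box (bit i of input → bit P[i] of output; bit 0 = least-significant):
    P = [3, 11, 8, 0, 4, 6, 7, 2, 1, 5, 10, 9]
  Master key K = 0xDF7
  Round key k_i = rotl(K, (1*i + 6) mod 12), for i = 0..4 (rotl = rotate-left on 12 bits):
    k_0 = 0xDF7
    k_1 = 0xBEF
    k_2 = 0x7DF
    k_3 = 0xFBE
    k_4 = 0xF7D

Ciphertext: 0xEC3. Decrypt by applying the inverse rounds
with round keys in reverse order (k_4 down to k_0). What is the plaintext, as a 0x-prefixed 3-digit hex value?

s_0 = ciphertext = 0xEC3
s_1 = InvRound(s_0, k_4) = 0x06F
s_2 = InvRound(s_1, k_3) = 0xC13
s_3 = InvRound(s_2, k_2) = 0x931
s_4 = InvRound(s_3, k_1) = 0x24A
s_5 = InvRound(s_4, k_0) = 0x364

0x364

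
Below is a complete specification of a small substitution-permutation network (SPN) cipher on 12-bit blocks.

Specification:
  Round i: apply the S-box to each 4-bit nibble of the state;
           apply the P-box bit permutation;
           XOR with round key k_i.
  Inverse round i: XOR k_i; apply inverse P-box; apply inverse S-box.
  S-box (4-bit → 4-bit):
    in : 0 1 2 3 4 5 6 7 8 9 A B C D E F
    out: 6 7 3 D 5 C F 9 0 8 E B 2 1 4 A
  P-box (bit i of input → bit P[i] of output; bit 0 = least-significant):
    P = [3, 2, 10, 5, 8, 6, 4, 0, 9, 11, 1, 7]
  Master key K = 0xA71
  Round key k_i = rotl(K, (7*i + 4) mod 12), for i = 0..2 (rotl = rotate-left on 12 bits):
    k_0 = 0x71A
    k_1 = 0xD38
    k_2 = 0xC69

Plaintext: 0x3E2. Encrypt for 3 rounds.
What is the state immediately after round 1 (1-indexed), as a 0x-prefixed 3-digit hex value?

s_0 = plaintext = 0x3E2
s_1 = Round(s_0, k_0) = 0x584
s_2 = Round(s_1, k_1) = 0x9B2
s_3 = Round(s_2, k_2) = 0xDA4

0x584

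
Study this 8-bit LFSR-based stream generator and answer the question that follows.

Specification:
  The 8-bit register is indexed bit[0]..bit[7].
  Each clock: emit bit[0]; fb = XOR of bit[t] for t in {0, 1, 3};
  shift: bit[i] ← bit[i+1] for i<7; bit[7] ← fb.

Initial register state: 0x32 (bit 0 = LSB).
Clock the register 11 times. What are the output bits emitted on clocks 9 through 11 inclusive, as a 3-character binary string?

reg_0 = 0x32
clock 1: out=0, reg = 0x99
clock 2: out=1, reg = 0x4C
clock 3: out=0, reg = 0xA6
clock 4: out=0, reg = 0xD3
clock 5: out=1, reg = 0x69
clock 6: out=1, reg = 0x34
clock 7: out=0, reg = 0x1A
clock 8: out=0, reg = 0x0D
clock 9: out=1, reg = 0x06
clock 10: out=0, reg = 0x83
clock 11: out=1, reg = 0x41

101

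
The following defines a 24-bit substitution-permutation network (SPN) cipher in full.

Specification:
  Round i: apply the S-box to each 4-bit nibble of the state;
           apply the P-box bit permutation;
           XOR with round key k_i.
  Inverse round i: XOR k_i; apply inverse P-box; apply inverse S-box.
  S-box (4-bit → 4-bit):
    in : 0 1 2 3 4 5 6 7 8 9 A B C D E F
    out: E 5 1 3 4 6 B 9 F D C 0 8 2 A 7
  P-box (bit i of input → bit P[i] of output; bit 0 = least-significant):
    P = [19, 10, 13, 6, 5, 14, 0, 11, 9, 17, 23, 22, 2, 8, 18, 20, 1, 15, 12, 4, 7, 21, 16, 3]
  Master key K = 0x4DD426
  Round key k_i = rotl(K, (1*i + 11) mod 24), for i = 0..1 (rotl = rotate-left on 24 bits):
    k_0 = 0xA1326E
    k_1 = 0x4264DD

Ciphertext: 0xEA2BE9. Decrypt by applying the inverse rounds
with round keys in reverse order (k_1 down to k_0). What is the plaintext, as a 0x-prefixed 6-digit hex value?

s_0 = ciphertext = 0xEA2BE9
s_1 = InvRound(s_0, k_1) = 0xDC3163
s_2 = InvRound(s_1, k_0) = 0x0B8742

0x0B8742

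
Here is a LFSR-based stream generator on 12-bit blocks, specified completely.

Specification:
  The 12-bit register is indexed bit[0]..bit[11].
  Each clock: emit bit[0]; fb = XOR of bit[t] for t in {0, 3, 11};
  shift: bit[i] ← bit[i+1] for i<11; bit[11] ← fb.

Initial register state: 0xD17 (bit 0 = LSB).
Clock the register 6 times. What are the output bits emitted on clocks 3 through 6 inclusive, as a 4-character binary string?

reg_0 = 0xD17
clock 1: out=1, reg = 0x68B
clock 2: out=1, reg = 0x345
clock 3: out=1, reg = 0x9A2
clock 4: out=0, reg = 0xCD1
clock 5: out=1, reg = 0x668
clock 6: out=0, reg = 0xB34

1010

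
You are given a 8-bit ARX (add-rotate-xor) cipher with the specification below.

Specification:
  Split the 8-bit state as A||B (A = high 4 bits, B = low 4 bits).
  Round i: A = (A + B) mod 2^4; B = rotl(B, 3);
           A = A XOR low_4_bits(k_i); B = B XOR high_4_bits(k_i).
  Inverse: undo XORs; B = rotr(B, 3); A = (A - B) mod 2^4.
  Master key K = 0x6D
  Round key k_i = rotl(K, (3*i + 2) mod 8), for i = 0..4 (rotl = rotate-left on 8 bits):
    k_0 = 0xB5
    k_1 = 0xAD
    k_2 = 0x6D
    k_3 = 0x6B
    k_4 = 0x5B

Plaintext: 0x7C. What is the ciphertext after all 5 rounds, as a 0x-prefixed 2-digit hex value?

s_0 = plaintext = 0x7C
s_1 = Round(s_0, k_0) = 0x6D
s_2 = Round(s_1, k_1) = 0xE4
s_3 = Round(s_2, k_2) = 0xF4
s_4 = Round(s_3, k_3) = 0x84
s_5 = Round(s_4, k_4) = 0x77

0x77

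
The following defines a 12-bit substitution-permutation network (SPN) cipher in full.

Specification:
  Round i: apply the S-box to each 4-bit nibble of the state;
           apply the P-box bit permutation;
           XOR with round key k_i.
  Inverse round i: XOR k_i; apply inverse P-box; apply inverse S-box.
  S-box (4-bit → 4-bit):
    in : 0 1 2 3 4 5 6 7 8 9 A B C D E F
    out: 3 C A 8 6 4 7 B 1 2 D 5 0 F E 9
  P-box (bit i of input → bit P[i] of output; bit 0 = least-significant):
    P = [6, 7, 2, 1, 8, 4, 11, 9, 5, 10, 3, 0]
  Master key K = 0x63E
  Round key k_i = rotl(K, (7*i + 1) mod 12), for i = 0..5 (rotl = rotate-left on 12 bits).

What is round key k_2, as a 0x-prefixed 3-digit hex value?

0x1F3

K = 0x63E
k_0 = rotl(K, (7*0+1) mod 12) = rotl(K, 1) = 0xC7C
k_1 = rotl(K, (7*1+1) mod 12) = rotl(K, 8) = 0xE63
k_2 = rotl(K, (7*2+1) mod 12) = rotl(K, 3) = 0x1F3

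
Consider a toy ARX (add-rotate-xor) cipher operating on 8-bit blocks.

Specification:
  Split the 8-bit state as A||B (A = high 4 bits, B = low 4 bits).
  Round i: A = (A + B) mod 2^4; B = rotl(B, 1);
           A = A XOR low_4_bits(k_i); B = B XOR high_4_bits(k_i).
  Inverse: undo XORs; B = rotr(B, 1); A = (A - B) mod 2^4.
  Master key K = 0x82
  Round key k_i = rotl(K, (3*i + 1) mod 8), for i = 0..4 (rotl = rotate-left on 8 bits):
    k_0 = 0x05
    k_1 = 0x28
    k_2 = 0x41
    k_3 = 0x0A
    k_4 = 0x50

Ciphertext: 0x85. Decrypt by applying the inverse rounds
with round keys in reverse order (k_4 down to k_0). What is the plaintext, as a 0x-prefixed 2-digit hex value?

s_0 = ciphertext = 0x85
s_1 = InvRound(s_0, k_4) = 0x80
s_2 = InvRound(s_1, k_3) = 0x20
s_3 = InvRound(s_2, k_2) = 0x12
s_4 = InvRound(s_3, k_1) = 0x90
s_5 = InvRound(s_4, k_0) = 0xC0

0xC0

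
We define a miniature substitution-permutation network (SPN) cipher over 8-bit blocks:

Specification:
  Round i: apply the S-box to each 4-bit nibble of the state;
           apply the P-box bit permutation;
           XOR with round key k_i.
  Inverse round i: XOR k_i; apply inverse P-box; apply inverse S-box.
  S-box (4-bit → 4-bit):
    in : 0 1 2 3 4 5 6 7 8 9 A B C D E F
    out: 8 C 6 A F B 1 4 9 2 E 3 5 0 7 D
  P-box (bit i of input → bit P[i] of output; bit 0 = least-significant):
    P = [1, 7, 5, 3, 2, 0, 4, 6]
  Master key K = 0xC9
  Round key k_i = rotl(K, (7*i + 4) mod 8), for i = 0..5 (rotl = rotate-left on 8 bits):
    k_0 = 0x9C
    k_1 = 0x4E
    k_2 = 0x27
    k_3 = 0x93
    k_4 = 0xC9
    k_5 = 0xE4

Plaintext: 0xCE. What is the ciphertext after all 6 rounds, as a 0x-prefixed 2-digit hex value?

s_0 = plaintext = 0xCE
s_1 = Round(s_0, k_0) = 0x2A
s_2 = Round(s_1, k_1) = 0xF7
s_3 = Round(s_2, k_2) = 0x53
s_4 = Round(s_3, k_3) = 0x5E
s_5 = Round(s_4, k_4) = 0x2E
s_6 = Round(s_5, k_5) = 0x57

0x57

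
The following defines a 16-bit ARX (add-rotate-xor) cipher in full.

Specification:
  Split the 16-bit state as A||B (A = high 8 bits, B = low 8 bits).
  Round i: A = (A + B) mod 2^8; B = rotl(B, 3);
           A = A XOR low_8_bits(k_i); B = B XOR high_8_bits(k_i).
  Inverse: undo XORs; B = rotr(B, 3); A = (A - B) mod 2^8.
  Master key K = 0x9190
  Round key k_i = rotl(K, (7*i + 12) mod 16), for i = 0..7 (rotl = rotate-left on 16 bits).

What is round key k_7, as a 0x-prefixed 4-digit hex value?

0x1232

K = 0x9190
k_0 = rotl(K, (7*0+12) mod 16) = rotl(K, 12) = 0x0919
k_1 = rotl(K, (7*1+12) mod 16) = rotl(K, 3) = 0x8C84
k_2 = rotl(K, (7*2+12) mod 16) = rotl(K, 10) = 0x4246
k_3 = rotl(K, (7*3+12) mod 16) = rotl(K, 1) = 0x2321
k_4 = rotl(K, (7*4+12) mod 16) = rotl(K, 8) = 0x9091
k_5 = rotl(K, (7*5+12) mod 16) = rotl(K, 15) = 0x48C8
k_6 = rotl(K, (7*6+12) mod 16) = rotl(K, 6) = 0x6424
k_7 = rotl(K, (7*7+12) mod 16) = rotl(K, 13) = 0x1232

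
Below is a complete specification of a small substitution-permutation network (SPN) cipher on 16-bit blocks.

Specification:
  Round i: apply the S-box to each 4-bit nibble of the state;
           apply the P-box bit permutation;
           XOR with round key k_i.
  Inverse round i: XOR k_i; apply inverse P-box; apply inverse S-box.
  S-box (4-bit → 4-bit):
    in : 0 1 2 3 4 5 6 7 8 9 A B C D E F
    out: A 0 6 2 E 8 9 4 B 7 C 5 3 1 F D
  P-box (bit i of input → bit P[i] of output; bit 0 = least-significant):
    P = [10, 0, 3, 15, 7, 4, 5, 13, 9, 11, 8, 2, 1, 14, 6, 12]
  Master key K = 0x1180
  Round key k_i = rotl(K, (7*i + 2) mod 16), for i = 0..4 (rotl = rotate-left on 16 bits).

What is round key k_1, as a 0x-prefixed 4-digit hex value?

K = 0x1180
k_0 = rotl(K, (7*0+2) mod 16) = rotl(K, 2) = 0x4600
k_1 = rotl(K, (7*1+2) mod 16) = rotl(K, 9) = 0x0023

0x0023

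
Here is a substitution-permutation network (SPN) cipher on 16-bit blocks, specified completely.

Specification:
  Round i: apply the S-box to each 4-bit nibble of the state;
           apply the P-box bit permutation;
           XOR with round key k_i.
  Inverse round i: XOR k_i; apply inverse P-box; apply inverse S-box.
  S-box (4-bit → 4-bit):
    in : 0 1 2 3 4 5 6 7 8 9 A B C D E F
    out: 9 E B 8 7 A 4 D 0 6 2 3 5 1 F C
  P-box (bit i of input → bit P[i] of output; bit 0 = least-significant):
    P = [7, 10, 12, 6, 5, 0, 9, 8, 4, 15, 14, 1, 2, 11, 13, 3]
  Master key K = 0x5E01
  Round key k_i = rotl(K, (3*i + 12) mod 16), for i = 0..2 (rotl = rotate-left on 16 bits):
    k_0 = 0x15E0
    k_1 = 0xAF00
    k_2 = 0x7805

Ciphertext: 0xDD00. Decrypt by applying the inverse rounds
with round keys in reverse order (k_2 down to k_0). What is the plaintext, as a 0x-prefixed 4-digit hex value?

0xC490

s_0 = ciphertext = 0xDD00
s_1 = InvRound(s_0, k_2) = 0xCA5A
s_2 = InvRound(s_1, k_1) = 0xF735
s_3 = InvRound(s_2, k_0) = 0xC490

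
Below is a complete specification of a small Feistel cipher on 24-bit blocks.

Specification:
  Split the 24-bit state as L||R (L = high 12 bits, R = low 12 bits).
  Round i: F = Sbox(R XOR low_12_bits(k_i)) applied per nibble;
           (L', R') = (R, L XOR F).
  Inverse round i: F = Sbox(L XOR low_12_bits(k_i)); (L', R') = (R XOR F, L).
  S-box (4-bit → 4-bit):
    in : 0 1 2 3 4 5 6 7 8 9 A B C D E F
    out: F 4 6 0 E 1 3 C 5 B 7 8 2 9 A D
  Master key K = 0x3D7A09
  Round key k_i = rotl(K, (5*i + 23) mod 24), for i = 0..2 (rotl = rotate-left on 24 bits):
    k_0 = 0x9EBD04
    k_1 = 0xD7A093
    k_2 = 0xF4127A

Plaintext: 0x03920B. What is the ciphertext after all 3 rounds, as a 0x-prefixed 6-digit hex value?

0xB176FD

s_0 = plaintext = 0x03920B
s_1 = Round(s_0, k_0) = 0x20BDC4
s_2 = Round(s_1, k_1) = 0xDC4B17
s_3 = Round(s_2, k_2) = 0xB176FD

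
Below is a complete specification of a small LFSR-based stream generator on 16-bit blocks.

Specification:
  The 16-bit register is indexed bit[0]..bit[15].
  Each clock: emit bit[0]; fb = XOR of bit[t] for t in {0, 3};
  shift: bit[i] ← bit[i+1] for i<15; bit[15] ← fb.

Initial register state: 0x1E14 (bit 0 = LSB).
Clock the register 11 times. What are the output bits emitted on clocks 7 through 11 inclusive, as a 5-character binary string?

00011

reg_0 = 0x1E14
clock 1: out=0, reg = 0x0F0A
clock 2: out=0, reg = 0x8785
clock 3: out=1, reg = 0xC3C2
clock 4: out=0, reg = 0x61E1
clock 5: out=1, reg = 0xB0F0
clock 6: out=0, reg = 0x5878
clock 7: out=0, reg = 0xAC3C
clock 8: out=0, reg = 0xD61E
clock 9: out=0, reg = 0xEB0F
clock 10: out=1, reg = 0x7587
clock 11: out=1, reg = 0xBAC3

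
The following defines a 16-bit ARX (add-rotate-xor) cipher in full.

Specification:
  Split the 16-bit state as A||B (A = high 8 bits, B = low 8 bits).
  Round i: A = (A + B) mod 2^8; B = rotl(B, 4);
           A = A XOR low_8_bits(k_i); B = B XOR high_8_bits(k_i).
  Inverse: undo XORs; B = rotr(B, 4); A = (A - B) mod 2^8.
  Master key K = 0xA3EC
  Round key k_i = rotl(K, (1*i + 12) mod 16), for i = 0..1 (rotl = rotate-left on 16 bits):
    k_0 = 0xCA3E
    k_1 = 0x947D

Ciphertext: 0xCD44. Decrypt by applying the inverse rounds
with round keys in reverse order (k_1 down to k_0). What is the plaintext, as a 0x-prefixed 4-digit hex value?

s_0 = ciphertext = 0xCD44
s_1 = InvRound(s_0, k_1) = 0xA30D
s_2 = InvRound(s_1, k_0) = 0x217C

0x217C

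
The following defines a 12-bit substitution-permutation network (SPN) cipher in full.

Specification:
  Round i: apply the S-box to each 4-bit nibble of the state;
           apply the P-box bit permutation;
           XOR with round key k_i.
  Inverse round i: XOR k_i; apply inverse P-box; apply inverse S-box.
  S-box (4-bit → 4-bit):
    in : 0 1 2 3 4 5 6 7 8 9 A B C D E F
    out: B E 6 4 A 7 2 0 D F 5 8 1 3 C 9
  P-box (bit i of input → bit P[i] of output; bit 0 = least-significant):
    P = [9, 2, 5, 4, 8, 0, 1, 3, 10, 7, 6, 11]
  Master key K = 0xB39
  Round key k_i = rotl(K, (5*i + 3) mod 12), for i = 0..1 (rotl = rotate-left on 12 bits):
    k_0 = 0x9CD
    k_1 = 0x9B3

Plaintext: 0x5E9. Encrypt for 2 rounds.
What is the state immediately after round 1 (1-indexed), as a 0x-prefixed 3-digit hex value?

0xF33

s_0 = plaintext = 0x5E9
s_1 = Round(s_0, k_0) = 0xF33
s_2 = Round(s_1, k_1) = 0x591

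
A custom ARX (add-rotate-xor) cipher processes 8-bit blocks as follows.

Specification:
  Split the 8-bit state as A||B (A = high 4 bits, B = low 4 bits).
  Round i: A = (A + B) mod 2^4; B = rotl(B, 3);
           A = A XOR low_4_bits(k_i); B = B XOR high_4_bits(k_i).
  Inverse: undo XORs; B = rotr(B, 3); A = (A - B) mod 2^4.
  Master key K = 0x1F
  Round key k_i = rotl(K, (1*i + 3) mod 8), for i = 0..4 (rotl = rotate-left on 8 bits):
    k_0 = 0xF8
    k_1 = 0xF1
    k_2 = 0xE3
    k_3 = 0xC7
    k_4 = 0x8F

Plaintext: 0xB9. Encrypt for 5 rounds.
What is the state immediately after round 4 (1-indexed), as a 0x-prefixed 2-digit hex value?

0x32

s_0 = plaintext = 0xB9
s_1 = Round(s_0, k_0) = 0xC3
s_2 = Round(s_1, k_1) = 0xE6
s_3 = Round(s_2, k_2) = 0x7D
s_4 = Round(s_3, k_3) = 0x32
s_5 = Round(s_4, k_4) = 0xA9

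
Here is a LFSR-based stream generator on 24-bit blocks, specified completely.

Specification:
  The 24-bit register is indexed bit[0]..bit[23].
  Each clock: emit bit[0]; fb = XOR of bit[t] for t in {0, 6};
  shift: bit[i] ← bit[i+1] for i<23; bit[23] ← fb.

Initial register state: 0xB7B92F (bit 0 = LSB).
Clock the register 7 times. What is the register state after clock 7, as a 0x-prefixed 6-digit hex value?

0x976F72

reg_0 = 0xB7B92F
clock 1: out=1, reg = 0xDBDC97
clock 2: out=1, reg = 0xEDEE4B
clock 3: out=1, reg = 0x76F725
clock 4: out=1, reg = 0xBB7B92
clock 5: out=0, reg = 0x5DBDC9
clock 6: out=1, reg = 0x2EDEE4
clock 7: out=0, reg = 0x976F72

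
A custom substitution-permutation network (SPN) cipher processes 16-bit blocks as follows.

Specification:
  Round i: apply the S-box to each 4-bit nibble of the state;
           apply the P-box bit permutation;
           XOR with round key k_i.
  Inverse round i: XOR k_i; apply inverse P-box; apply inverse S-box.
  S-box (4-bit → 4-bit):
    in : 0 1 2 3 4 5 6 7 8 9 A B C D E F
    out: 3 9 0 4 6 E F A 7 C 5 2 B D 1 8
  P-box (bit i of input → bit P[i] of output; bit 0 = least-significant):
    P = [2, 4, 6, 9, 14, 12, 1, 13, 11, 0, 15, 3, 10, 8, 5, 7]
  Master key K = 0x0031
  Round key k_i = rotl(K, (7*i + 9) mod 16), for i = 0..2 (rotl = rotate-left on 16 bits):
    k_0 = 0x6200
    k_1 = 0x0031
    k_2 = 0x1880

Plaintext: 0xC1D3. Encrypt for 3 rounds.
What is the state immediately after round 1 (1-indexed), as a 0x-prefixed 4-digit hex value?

s_0 = plaintext = 0xC1D3
s_1 = Round(s_0, k_0) = 0x0FCA
s_2 = Round(s_1, k_1) = 0x757D
s_3 = Round(s_2, k_2) = 0xAB4D

0x0FCA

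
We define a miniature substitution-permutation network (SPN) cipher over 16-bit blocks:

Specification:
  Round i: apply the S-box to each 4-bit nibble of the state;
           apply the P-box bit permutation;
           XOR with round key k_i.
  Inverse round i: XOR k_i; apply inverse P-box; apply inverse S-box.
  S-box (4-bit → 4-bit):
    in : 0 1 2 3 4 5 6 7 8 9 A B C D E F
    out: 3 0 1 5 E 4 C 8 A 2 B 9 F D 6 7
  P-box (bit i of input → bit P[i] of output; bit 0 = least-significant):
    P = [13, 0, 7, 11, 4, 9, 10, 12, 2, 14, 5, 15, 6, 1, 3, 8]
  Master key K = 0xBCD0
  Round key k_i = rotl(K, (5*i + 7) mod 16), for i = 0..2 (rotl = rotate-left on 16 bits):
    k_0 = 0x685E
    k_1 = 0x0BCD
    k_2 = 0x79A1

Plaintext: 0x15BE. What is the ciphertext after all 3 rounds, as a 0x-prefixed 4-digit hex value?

0x870E

s_0 = plaintext = 0x15BE
s_1 = Round(s_0, k_0) = 0x78EF
s_2 = Round(s_1, k_1) = 0xEC4C
s_3 = Round(s_2, k_2) = 0x870E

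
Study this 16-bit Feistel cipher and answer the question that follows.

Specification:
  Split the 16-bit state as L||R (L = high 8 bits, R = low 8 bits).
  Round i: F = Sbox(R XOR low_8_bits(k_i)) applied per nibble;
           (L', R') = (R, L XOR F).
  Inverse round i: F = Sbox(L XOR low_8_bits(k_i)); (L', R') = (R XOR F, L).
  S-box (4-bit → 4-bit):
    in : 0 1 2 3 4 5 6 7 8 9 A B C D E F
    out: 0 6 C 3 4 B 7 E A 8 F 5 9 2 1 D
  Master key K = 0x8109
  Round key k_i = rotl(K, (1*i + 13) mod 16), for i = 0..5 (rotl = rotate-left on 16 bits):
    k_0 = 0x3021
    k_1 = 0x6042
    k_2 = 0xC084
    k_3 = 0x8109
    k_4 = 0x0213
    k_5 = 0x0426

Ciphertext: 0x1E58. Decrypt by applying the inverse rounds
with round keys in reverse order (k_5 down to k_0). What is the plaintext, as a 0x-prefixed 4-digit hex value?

0xF71B

s_0 = ciphertext = 0x1E58
s_1 = InvRound(s_0, k_5) = 0x621E
s_2 = InvRound(s_1, k_4) = 0xF862
s_3 = InvRound(s_2, k_3) = 0xB4F8
s_4 = InvRound(s_3, k_2) = 0xC8B4
s_5 = InvRound(s_4, k_1) = 0x1BC8
s_6 = InvRound(s_5, k_0) = 0xF71B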